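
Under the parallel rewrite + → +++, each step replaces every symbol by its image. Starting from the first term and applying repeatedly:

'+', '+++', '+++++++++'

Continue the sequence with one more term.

Rewriting each symbol of +++++++++: +→+++, +→+++, +→+++, +→+++, +→+++, +→+++, +→+++, +→+++, +→+++, which concatenates to +++ +++ +++ +++ +++ +++ +++ +++ +++.

+++++++++++++++++++++++++++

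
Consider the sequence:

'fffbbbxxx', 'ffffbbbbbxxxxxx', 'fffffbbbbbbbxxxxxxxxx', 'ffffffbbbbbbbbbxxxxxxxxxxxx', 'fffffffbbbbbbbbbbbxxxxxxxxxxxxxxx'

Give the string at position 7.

fffffffffbbbbbbbbbbbbbbbxxxxxxxxxxxxxxxxxxxxx

Reading off run lengths: f runs 3, 4, 5, 6, 7; b runs 3, 5, 7, 9, 11; x runs 3, 6, 9, 12, 15 — each is linear in n (n = 1, 2, …).
At n = 7 the blocks have lengths 9, 15, 21.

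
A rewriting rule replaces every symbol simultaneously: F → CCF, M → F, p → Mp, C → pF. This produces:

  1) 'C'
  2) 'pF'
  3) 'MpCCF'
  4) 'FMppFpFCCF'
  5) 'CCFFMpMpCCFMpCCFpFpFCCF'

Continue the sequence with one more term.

Rewriting the 23 symbols of CCFFMpMpCCFMpCCFpFpFCCF one by one yields pF pF CCF CCF F Mp F Mp pF pF CCF F Mp pF pF CCF Mp CCF Mp CCF pF pF CCF; concatenated:

pFpFCCFCCFFMpFMppFpFCCFFMppFpFCCFMpCCFMpCCFpFpFCCF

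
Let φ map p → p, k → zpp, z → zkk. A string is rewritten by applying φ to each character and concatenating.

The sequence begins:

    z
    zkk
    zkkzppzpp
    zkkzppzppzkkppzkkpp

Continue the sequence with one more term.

zkkzppzppzkkppzkkppzkkzppzppppzkkzppzpppp

Replace each of the 19 characters of zkkzppzppzkkppzkkpp in place — zkk zpp zpp zkk p p zkk p p zkk zpp zpp p p zkk zpp zpp p p — and concatenate.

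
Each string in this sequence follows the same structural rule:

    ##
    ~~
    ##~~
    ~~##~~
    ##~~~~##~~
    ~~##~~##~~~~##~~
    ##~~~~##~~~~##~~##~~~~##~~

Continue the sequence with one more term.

This is a Fibonacci-style word recurrence s(k) = s(k−2)·s(k−1): e.g. ##·~~ = ##~~.
The next term joins ~~##~~##~~~~##~~ and ##~~~~##~~~~##~~##~~~~##~~.

~~##~~##~~~~##~~##~~~~##~~~~##~~##~~~~##~~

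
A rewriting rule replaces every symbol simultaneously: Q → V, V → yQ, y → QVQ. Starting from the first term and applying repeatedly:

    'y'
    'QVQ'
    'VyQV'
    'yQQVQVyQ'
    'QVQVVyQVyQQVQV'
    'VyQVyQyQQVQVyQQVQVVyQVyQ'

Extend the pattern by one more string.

Applying the rule to each of the 24 symbols of VyQVyQyQQVQVyQQVQVVyQVyQ gives the pieces yQ QVQ V yQ QVQ V QVQ V V yQ V yQ QVQ V V yQ V yQ yQ QVQ V yQ QVQ V, which concatenate to the answer.

yQQVQVyQQVQVQVQVVyQVyQQVQVVyQVyQyQQVQVyQQVQV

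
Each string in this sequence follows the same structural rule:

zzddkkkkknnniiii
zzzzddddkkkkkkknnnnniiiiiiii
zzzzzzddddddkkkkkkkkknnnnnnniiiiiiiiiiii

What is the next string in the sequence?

Term n consists of 2n z's, followed by 2n d's, followed by 2n+3 k's, followed by 2n+1 n's, followed by 4n i's (n = 1, 2, …).
At n = 4 the blocks have lengths 8, 8, 11, 9, 16.

zzzzzzzzddddddddkkkkkkkkkkknnnnnnnnniiiiiiiiiiiiiiii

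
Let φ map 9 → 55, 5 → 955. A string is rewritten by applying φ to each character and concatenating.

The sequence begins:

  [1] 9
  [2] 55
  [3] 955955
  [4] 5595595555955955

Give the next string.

95595555955955559559559559555595595555955955

φ(5595595555955955) expands symbol-by-symbol to 955 955 55 955 955 55 955 955 955 955 55 955 955 55 955 955; joining the 16 pieces gives the next term.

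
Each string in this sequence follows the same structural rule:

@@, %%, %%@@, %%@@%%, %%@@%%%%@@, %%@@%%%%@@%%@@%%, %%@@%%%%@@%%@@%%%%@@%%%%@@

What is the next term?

%%@@%%%%@@%%@@%%%%@@%%%%@@%%@@%%%%@@%%@@%%

Each term (from the third on) is the previous term followed by the one before it: term 3 = %%·@@ = %%@@.
So term 8 is %%@@%%%%@@%%@@%%%%@@%%%%@@·%%@@%%%%@@%%@@%%.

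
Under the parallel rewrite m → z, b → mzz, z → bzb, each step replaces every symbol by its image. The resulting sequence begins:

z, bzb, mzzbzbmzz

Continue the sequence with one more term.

zbzbbzbmzzbzbmzzzbzbbzb

Apply φ to mzzbzbmzz symbol by symbol: m→z, z→bzb, z→bzb, b→mzz, z→bzb, b→mzz, m→z, z→bzb, z→bzb; joined: z bzb bzb mzz bzb mzz z bzb bzb.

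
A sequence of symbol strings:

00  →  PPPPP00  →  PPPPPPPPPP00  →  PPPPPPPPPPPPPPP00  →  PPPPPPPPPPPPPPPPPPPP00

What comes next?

Each term is the previous one with PPPPP prepended.
Applying this once more to PPPPPPPPPPPPPPPPPPPP00:

PPPPPPPPPPPPPPPPPPPPPPPPP00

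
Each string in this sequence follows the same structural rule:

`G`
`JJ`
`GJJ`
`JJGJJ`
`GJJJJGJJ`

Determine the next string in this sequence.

JJGJJGJJJJGJJ

Each term (from the third on) is the two preceding terms concatenated in order: term 3 = G·JJ = GJJ.
The next term joins JJGJJ and GJJJJGJJ.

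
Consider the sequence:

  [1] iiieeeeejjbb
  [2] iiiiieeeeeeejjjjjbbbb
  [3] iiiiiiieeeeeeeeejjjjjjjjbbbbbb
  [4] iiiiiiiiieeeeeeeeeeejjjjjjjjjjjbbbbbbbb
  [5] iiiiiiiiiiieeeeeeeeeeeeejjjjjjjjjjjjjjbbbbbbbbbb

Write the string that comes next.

iiiiiiiiiiiiieeeeeeeeeeeeeeejjjjjjjjjjjjjjjjjbbbbbbbbbbbb

Each string has the form i^{2n+1} e^{2n+3} j^{3n-1} b^{2n} (n = 1, 2, …).
At n = 6 the blocks have lengths 13, 15, 17, 12.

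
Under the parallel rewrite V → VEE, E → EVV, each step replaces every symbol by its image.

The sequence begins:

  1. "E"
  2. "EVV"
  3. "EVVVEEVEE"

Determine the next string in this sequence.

Rewriting each symbol of EVVVEEVEE: E→EVV, V→VEE, V→VEE, V→VEE, E→EVV, E→EVV, V→VEE, E→EVV, E→EVV, which concatenates to EVV VEE VEE VEE EVV EVV VEE EVV EVV.

EVVVEEVEEVEEEVVEVVVEEEVVEVV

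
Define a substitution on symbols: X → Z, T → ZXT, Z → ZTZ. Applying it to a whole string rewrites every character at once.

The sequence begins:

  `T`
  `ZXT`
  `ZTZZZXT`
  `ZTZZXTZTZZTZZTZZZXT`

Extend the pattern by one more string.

ZTZZXTZTZZTZZZXTZTZZXTZTZZTZZXTZTZZTZZXTZTZZTZZTZZZXT

Applying the rule to each of the 19 symbols of ZTZZXTZTZZTZZTZZZXT gives the pieces ZTZ ZXT ZTZ ZTZ Z ZXT ZTZ ZXT ZTZ ZTZ ZXT ZTZ ZTZ ZXT ZTZ ZTZ ZTZ Z ZXT, which concatenate to the answer.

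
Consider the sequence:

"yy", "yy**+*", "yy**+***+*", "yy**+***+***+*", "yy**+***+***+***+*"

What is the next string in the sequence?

Every step adds **+* to the end: s(k+1) = s(k)·**+*.
One more step from yy**+***+***+***+* gives the answer.

yy**+***+***+***+***+*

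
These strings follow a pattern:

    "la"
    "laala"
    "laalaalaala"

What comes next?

s(k+1) = s(k)·a·s(k) — each term doubles the last with 'a' between the halves.
Doubling laalaalaala with 'a' between the halves:

laalaalaalaalaalaalaala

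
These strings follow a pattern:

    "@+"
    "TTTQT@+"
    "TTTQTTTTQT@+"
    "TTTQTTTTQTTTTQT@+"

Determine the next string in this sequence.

TTTQTTTTQTTTTQTTTTQT@+

Every step adds TTTQT at the front: s(k+1) = TTTQT·s(k).
One more step from TTTQTTTTQTTTTQT@+ gives the answer.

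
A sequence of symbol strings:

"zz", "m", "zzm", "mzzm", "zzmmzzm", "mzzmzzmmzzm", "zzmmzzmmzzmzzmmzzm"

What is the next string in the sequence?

mzzmzzmmzzmzzmmzzmmzzmzzmmzzm

This is a Fibonacci-style word recurrence s(k) = s(k−2)·s(k−1): e.g. zz·m = zzm.
So term 8 is mzzmzzmmzzm·zzmmzzmmzzmzzmmzzm.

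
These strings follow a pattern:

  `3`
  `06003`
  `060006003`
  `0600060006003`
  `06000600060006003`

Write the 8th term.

Every step adds 0600 at the front: s(k+1) = 0600·s(k).
From 06000600060006003, 3 further steps: 06000600060006003 → 060006000600060006003 → 0600060006000600060006003 → (answer).

06000600060006000600060006003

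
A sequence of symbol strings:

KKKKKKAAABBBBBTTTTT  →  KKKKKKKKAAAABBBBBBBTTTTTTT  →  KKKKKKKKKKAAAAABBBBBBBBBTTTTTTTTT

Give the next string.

Term n consists of 2n+2 K's, followed by n+1 A's, followed by 2n+1 B's, followed by 2n+1 T's, where the shown terms are n = 2, 3, 4.
For the next term, n = 5, so the run lengths are 12, 6, 11, 11.

KKKKKKKKKKKKAAAAAABBBBBBBBBBBTTTTTTTTTTT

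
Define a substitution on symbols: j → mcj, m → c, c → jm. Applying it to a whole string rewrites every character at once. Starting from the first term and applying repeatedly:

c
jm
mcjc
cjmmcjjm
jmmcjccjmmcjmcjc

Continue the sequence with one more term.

Rewriting the 16 symbols of jmmcjccjmmcjmcjc one by one yields mcj c c jm mcj jm jm mcj c c jm mcj c jm mcj jm; concatenated:

mcjccjmmcjjmjmmcjccjmmcjcjmmcjjm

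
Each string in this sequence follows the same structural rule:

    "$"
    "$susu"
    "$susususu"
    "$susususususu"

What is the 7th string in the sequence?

$susususususususususususu

Each term is the previous one with susu appended.
From $susususususu, 3 further steps: $susususususu → $susususususususu → $susususususususususu → (answer).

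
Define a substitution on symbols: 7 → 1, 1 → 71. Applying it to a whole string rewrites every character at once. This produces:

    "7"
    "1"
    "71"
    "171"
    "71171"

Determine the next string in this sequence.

17171171

Expanding 71171: 7→1, 1→71, 1→71, 7→1, 1→71. Concatenated: 1 71 71 1 71.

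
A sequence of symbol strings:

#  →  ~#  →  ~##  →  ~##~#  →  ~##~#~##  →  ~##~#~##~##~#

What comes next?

From term 3 onward, concatenate the last term with the second-to-last: ~#·# = ~##, ~##·~# = ~##~#, …
Continuing: ~##~#~##~##~# · ~##~#~## gives term 7.

~##~#~##~##~#~##~#~##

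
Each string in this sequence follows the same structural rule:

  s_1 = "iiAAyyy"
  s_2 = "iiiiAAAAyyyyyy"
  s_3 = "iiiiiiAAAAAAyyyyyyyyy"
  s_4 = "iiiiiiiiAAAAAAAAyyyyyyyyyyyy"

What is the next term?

The n-th term is 2n i's then 2n A's then 3n y's (n = 1, 2, …).
Setting n = 5 gives 10, 10, 15 characters in each block.

iiiiiiiiiiAAAAAAAAAAyyyyyyyyyyyyyyy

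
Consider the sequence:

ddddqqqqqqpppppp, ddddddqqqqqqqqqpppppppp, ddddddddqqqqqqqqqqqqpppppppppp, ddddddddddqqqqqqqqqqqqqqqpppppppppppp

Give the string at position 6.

ddddddddddddddqqqqqqqqqqqqqqqqqqqqqpppppppppppppppp

The n-th term is 2n d's then 3n q's then 2n+2 p's, where the shown terms are n = 2, 3, 4, 5.
At n = 7 the blocks have lengths 14, 21, 16.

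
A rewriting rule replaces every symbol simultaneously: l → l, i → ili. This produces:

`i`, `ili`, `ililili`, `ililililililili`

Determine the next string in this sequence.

ililililililililililililililili

Applying the rule to each of the 15 symbols of ililililililili gives the pieces ili l ili l ili l ili l ili l ili l ili l ili, which concatenate to the answer.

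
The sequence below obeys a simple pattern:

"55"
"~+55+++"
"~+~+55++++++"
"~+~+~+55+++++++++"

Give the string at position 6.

~+~+~+~+~+55+++++++++++++++

Each term wraps the previous one in ~+ on the left and +++ on the right.
From ~+~+~+55+++++++++, 2 further steps: ~+~+~+55+++++++++ → ~+~+~+~+55++++++++++++ → (answer).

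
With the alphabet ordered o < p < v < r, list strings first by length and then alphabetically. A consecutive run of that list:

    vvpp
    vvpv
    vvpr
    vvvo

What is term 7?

vvvr

Continuing the enumeration 3 steps past vvvo: vvvo → vvvp → vvvv → (answer).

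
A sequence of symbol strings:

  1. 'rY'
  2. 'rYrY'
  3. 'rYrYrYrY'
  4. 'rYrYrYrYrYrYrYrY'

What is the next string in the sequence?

s(k+1) = s(k)·s(k) — each term doubles the last.
So the next term is two copies of rYrYrYrYrYrYrYrY.

rYrYrYrYrYrYrYrYrYrYrYrYrYrYrYrY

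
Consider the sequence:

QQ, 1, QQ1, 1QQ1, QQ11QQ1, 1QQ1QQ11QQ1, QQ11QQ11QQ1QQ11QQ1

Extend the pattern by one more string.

1QQ1QQ11QQ1QQ11QQ11QQ1QQ11QQ1

Each term (from the third on) is the two preceding terms concatenated in order: term 3 = QQ·1 = QQ1.
So term 8 is 1QQ1QQ11QQ1·QQ11QQ11QQ1QQ11QQ1.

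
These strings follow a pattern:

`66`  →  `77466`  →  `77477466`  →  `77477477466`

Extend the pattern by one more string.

Each term is the previous one with 774 prepended.
Applying this once more to 77477477466:

77477477477466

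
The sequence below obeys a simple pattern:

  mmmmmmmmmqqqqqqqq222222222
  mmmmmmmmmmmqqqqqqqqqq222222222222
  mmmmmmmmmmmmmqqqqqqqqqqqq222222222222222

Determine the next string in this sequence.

mmmmmmmmmmmmmmmqqqqqqqqqqqqqq222222222222222222

Each string has the form m^{2n+3} q^{2n+2} 2^{3n}, where the shown terms are n = 3, 4, 5.
At n = 6 the blocks have lengths 15, 14, 18.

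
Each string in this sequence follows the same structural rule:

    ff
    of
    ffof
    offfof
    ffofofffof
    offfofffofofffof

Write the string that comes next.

ffofofffofofffofffofofffof

From term 3 onward, concatenate the second-to-last term with the last: ff·of = ffof, of·ffof = offfof, …
Continuing: ffofofffof · offfofffofofffof gives term 7.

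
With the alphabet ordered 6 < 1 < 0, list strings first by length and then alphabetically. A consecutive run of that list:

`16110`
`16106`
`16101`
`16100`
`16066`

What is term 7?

Advancing 2 positions from 16066 through 16066 → 16061 reaches term 7.

16060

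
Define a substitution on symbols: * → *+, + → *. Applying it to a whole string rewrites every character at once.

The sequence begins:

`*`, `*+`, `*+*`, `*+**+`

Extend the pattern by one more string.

Apply φ to *+**+ symbol by symbol: *→*+, +→*, *→*+, *→*+, +→*; joined: *+ * *+ *+ *.

*+**+*+*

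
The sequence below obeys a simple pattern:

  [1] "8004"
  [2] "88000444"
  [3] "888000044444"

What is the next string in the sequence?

The n-th term is n 8's then n+1 0's then 2n-1 4's (n = 1, 2, …).
At n = 4 the blocks have lengths 4, 5, 7.

8888000004444444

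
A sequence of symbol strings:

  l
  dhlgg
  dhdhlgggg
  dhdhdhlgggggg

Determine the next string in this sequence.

s(k+1) = dh·s(k)·gg, so each term gains dh as a prefix and gg as a suffix.
Applying this once more to dhdhdhlgggggg:

dhdhdhdhlgggggggg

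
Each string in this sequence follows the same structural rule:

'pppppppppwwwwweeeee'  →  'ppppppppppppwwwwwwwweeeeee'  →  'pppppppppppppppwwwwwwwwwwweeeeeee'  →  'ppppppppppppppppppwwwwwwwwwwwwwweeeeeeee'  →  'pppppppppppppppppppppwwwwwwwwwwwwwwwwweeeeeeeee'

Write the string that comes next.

ppppppppppppppppppppppppwwwwwwwwwwwwwwwwwwwweeeeeeeeee

Each string has the form p^{3n+3} w^{3n-1} e^{n+3}, where the shown terms are n = 2, 3, 4, 5, 6.
For the next term, n = 7, so the run lengths are 24, 20, 10.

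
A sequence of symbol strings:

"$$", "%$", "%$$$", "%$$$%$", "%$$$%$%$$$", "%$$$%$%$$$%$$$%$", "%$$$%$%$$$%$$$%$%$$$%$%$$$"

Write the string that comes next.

%$$$%$%$$$%$$$%$%$$$%$%$$$%$$$%$%$$$%$$$%$

From term 3 onward, concatenate the last term with the second-to-last: %$·$$ = %$$$, %$$$·%$ = %$$$%$, …
The next term joins %$$$%$%$$$%$$$%$%$$$%$%$$$ and %$$$%$%$$$%$$$%$.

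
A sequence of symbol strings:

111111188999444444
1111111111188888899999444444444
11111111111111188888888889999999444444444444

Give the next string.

111111111111111111188888888888888999999999444444444444444

Term n consists of 4n+3 1's, followed by 4n-2 8's, followed by 2n+1 9's, followed by 3n+3 4's (n = 1, 2, …).
At n = 4 the blocks have lengths 19, 14, 9, 15.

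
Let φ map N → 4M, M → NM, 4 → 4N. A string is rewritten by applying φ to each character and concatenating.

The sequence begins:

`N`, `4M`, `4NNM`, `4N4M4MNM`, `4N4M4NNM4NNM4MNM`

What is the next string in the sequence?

Rewriting the 16 symbols of 4N4M4NNM4NNM4MNM one by one yields 4N 4M 4N NM 4N 4M 4M NM 4N 4M 4M NM 4N NM 4M NM; concatenated:

4N4M4NNM4N4M4MNM4N4M4MNM4NNM4MNM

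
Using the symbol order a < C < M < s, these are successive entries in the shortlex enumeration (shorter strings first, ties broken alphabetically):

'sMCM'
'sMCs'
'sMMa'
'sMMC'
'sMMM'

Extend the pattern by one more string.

The successor of sMMM increments the rightmost position that isn't already s and resets every position after it to a.

sMMs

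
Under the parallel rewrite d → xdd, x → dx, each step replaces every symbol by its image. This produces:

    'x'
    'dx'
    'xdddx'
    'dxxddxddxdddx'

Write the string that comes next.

xdddxdxxddxdddxxddxdddxxddxddxdddx

Applying the rule to each of the 13 symbols of dxxddxddxdddx gives the pieces xdd dx dx xdd xdd dx xdd xdd dx xdd xdd xdd dx, which concatenate to the answer.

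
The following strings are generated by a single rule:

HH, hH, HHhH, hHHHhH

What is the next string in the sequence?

HHhHhHHHhH

This is a Fibonacci-style word recurrence s(k) = s(k−2)·s(k−1): e.g. HH·hH = HHhH.
So term 5 is HHhH·hHHHhH.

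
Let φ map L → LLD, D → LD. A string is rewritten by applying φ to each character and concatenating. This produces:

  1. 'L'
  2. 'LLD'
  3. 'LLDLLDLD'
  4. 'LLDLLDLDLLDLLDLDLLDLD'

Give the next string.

Rewriting the 21 symbols of LLDLLDLDLLDLLDLDLLDLD one by one yields LLD LLD LD LLD LLD LD LLD LD LLD LLD LD LLD LLD LD LLD LD LLD LLD LD LLD LD; concatenated:

LLDLLDLDLLDLLDLDLLDLDLLDLLDLDLLDLLDLDLLDLDLLDLLDLDLLDLD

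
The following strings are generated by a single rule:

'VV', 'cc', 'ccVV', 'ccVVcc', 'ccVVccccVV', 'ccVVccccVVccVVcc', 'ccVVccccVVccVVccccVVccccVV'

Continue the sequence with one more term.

From term 3 onward, concatenate the last term with the second-to-last: cc·VV = ccVV, ccVV·cc = ccVVcc, …
Continuing: ccVVccccVVccVVccccVVccccVV · ccVVccccVVccVVcc gives term 8.

ccVVccccVVccVVccccVVccccVVccVVccccVVccVVcc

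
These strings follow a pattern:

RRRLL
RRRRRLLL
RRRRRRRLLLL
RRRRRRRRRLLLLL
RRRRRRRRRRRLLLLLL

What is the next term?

Term n consists of 2n-1 R's, followed by n L's, where the shown terms are n = 2, 3, 4, 5, 6.
At n = 7 the blocks have lengths 13, 7.

RRRRRRRRRRRRRLLLLLLL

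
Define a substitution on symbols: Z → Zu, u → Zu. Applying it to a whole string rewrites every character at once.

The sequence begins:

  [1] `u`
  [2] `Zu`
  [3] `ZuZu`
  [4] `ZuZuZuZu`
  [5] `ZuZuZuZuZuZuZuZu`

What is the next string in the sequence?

φ(ZuZuZuZuZuZuZuZu) expands symbol-by-symbol to Zu Zu Zu Zu Zu Zu Zu Zu Zu Zu Zu Zu Zu Zu Zu Zu; joining the 16 pieces gives the next term.

ZuZuZuZuZuZuZuZuZuZuZuZuZuZuZuZu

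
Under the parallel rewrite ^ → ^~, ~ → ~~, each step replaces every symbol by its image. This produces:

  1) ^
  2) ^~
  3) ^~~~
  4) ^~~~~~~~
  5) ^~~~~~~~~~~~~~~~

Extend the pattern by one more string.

Rewriting the 16 symbols of ^~~~~~~~~~~~~~~~ one by one yields ^~ ~~ ~~ ~~ ~~ ~~ ~~ ~~ ~~ ~~ ~~ ~~ ~~ ~~ ~~ ~~; concatenated:

^~~~~~~~~~~~~~~~~~~~~~~~~~~~~~~~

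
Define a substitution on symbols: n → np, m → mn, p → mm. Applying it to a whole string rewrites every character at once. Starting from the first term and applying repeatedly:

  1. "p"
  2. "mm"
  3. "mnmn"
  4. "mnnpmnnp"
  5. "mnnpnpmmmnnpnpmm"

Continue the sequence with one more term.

Applying the rule to each of the 16 symbols of mnnpnpmmmnnpnpmm gives the pieces mn np np mm np mm mn mn mn np np mm np mm mn mn, which concatenate to the answer.

mnnpnpmmnpmmmnmnmnnpnpmmnpmmmnmn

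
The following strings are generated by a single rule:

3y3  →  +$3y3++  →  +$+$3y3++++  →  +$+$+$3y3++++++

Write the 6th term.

+$+$+$+$+$3y3++++++++++

Every step adds +$ to the front and ++ to the end of the previous string.
From +$+$+$3y3++++++, 2 further steps: +$+$+$3y3++++++ → +$+$+$+$3y3++++++++ → (answer).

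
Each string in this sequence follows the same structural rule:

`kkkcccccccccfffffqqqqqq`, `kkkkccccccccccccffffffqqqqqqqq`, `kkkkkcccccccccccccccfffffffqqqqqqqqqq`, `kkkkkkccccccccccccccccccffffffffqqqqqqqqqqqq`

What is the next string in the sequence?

kkkkkkkcccccccccccccccccccccfffffffffqqqqqqqqqqqqqq

The n-th term is n k's then 3n c's then n+2 f's then 2n q's, where the shown terms are n = 3, 4, 5, 6.
For the next term, n = 7, so the run lengths are 7, 21, 9, 14.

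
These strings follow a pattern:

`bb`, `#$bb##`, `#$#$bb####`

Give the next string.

Every step adds #$ to the front and ## to the end of the previous string.
One more step from #$#$bb#### gives the answer.

#$#$#$bb######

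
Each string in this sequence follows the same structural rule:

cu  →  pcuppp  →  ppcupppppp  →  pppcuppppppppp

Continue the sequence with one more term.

s(k+1) = p·s(k)·ppp, so each term gains p as a prefix and ppp as a suffix.
Applying this once more to pppcuppppppppp:

ppppcupppppppppppp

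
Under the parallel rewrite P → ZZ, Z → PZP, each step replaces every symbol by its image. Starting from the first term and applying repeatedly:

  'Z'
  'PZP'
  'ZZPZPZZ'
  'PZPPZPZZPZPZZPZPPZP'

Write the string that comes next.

ZZPZPZZZZPZPZZPZPPZPZZPZPZZPZPPZPZZPZPZZZZPZPZZ

Replace each of the 19 characters of PZPPZPZZPZPZZPZPPZP in place — ZZ PZP ZZ ZZ PZP ZZ PZP PZP ZZ PZP ZZ PZP PZP ZZ PZP ZZ ZZ PZP ZZ — and concatenate.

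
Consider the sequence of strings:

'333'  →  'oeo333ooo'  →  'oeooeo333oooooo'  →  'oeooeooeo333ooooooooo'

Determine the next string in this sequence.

s(k+1) = oeo·s(k)·ooo, so each term gains oeo as a prefix and ooo as a suffix.
One more step from oeooeooeo333ooooooooo gives the answer.

oeooeooeooeo333oooooooooooo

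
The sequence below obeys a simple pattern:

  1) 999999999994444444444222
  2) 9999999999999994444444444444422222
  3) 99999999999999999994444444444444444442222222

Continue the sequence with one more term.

Reading off run lengths: 9 runs 11, 15, 19; 4 runs 10, 14, 18; 2 runs 3, 5, 7 — each is linear in n, where the shown terms are n = 2, 3, 4.
Setting n = 5 gives 23, 22, 9 characters in each block.

999999999999999999999994444444444444444444444222222222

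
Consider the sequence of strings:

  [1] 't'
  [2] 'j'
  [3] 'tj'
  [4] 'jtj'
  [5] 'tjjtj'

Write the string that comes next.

Each term (from the third on) is the two preceding terms concatenated in order: term 3 = t·j = tj.
So term 6 is jtj·tjjtj.

jtjtjjtj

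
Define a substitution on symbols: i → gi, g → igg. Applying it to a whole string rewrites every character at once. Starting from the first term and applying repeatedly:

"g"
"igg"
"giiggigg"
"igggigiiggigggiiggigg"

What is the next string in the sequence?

giiggiggigggiigggigiiggigggiiggiggigggigiiggigggiiggigg

φ(igggigiiggigggiiggigg) expands symbol-by-symbol to gi igg igg igg gi igg gi gi igg igg gi igg igg igg gi gi igg igg gi igg igg; joining the 21 pieces gives the next term.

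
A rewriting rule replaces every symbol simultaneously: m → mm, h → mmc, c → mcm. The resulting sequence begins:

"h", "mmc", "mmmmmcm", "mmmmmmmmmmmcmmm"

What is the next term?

Rewriting the 15 symbols of mmmmmmmmmmmcmmm one by one yields mm mm mm mm mm mm mm mm mm mm mm mcm mm mm mm; concatenated:

mmmmmmmmmmmmmmmmmmmmmmmcmmmmmmm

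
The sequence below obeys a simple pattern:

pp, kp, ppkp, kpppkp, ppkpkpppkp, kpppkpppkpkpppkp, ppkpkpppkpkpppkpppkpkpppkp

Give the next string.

From term 3 onward, concatenate the second-to-last term with the last: pp·kp = ppkp, kp·ppkp = kpppkp, …
The next term joins kpppkpppkpkpppkp and ppkpkpppkpkpppkpppkpkpppkp.

kpppkpppkpkpppkpppkpkpppkpkpppkpppkpkpppkp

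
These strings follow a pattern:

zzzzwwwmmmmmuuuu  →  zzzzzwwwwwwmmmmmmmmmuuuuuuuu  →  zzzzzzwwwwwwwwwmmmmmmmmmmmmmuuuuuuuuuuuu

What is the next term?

zzzzzzzwwwwwwwwwwwwmmmmmmmmmmmmmmmmmuuuuuuuuuuuuuuuu

The n-th term is n+3 z's then 3n w's then 4n+1 m's then 4n u's (n = 1, 2, …).
At n = 4 the blocks have lengths 7, 12, 17, 16.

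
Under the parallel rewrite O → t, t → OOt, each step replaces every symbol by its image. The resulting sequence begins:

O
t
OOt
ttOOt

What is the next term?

Rewriting each symbol of ttOOt: t→OOt, t→OOt, O→t, O→t, t→OOt, which concatenates to OOt OOt t t OOt.

OOtOOtttOOt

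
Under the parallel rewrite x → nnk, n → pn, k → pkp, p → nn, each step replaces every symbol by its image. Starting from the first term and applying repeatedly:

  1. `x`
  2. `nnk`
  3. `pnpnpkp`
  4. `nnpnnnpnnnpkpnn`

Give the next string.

Rewriting the 15 symbols of nnpnnnpnnnpkpnn one by one yields pn pn nn pn pn pn nn pn pn pn nn pkp nn pn pn; concatenated:

pnpnnnpnpnpnnnpnpnpnnnpkpnnpnpn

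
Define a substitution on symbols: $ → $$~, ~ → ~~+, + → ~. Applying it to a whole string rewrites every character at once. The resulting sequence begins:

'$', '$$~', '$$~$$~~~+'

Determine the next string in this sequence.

Apply φ to $$~$$~~~+ symbol by symbol: $→$$~, $→$$~, ~→~~+, $→$$~, $→$$~, ~→~~+, ~→~~+, ~→~~+, +→~; joined: $$~ $$~ ~~+ $$~ $$~ ~~+ ~~+ ~~+ ~.

$$~$$~~~+$$~$$~~~+~~+~~+~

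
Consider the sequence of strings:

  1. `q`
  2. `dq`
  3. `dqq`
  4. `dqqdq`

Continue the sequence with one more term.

Each term (from the third on) is the previous term followed by the one before it: term 3 = dq·q = dqq.
Continuing: dqqdq · dqq gives term 5.

dqqdqdqq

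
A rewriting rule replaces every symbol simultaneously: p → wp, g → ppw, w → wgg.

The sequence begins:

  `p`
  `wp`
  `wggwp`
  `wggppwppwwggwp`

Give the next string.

wggppwppwwpwpwggwpwpwggwggppwppwwggwp

Replace each of the 14 characters of wggppwppwwggwp in place — wgg ppw ppw wp wp wgg wp wp wgg wgg ppw ppw wgg wp — and concatenate.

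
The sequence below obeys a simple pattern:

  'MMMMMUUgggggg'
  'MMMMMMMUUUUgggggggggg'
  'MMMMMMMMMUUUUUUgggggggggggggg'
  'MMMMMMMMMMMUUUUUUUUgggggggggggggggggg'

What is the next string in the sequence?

Each string has the form M^{2n+1} U^{2n-2} g^{4n-2}, where the shown terms are n = 2, 3, 4, 5.
For the next term, n = 6, so the run lengths are 13, 10, 22.

MMMMMMMMMMMMMUUUUUUUUUUgggggggggggggggggggggg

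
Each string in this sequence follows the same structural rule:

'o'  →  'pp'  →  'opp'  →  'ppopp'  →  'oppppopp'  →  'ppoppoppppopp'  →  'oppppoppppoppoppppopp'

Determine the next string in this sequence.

This is a Fibonacci-style word recurrence s(k) = s(k−2)·s(k−1): e.g. o·pp = opp.
The next term joins ppoppoppppopp and oppppoppppoppoppppopp.

ppoppoppppoppoppppoppppoppoppppopp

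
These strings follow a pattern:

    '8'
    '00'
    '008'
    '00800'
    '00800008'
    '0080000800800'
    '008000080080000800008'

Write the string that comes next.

This is a Fibonacci-style word recurrence s(k) = s(k−1)·s(k−2): e.g. 00·8 = 008.
So term 8 is 008000080080000800008·0080000800800.

0080000800800008000080080000800800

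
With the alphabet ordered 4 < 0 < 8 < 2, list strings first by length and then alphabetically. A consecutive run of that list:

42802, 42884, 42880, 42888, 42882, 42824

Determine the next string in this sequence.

The successor of 42824 increments the rightmost position that isn't already 2 and resets every position after it to 4.

42820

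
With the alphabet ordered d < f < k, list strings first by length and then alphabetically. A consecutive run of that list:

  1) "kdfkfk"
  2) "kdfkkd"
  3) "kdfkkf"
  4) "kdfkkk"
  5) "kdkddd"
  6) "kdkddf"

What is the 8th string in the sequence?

kdkdfd

Stepping forward 2 times from kdkddf: kdkddf → kdkddk, then the target.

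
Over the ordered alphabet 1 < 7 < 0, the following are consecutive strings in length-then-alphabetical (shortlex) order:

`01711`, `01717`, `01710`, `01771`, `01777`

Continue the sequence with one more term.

01770

Treat 01777 as a base-3 numeral over the given alphabet and add one, carrying through any trailing 0's.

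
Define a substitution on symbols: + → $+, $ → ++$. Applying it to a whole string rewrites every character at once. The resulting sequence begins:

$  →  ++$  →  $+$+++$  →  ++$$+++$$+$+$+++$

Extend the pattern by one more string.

Applying the rule to each of the 17 symbols of ++$$+++$$+$+$+++$ gives the pieces $+ $+ ++$ ++$ $+ $+ $+ ++$ ++$ $+ ++$ $+ ++$ $+ $+ $+ ++$, which concatenate to the answer.

$+$+++$++$$+$+$+++$++$$+++$$+++$$+$+$+++$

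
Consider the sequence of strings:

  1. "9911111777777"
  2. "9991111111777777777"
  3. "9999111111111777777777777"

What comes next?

9999911111111111777777777777777

Term n consists of n 9's, followed by 2n+1 1's, followed by 3n 7's, where the shown terms are n = 2, 3, 4.
At n = 5 the blocks have lengths 5, 11, 15.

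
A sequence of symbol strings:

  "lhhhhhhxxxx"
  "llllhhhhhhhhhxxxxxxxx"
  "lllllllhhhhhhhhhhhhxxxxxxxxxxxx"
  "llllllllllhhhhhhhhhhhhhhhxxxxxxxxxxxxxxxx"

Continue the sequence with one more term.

Reading off run lengths: l runs 1, 4, 7, 10; h runs 6, 9, 12, 15; x runs 4, 8, 12, 16 — each is linear in n (n = 1, 2, …).
Setting n = 5 gives 13, 18, 20 characters in each block.

lllllllllllllhhhhhhhhhhhhhhhhhhxxxxxxxxxxxxxxxxxxxx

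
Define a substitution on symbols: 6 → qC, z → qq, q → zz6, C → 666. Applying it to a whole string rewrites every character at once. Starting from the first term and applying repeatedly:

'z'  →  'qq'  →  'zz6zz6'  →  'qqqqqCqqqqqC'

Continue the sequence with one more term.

zz6zz6zz6zz6zz6666zz6zz6zz6zz6zz6666

Expanding qqqqqCqqqqqC: q→zz6, q→zz6, q→zz6, q→zz6, q→zz6, C→666, q→zz6, q→zz6, q→zz6, q→zz6, q→zz6, C→666. Concatenated: zz6 zz6 zz6 zz6 zz6 666 zz6 zz6 zz6 zz6 zz6 666.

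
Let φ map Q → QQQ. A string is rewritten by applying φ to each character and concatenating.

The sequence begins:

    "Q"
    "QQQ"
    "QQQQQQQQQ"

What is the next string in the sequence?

QQQQQQQQQQQQQQQQQQQQQQQQQQQ

Rewriting each symbol of QQQQQQQQQ: Q→QQQ, Q→QQQ, Q→QQQ, Q→QQQ, Q→QQQ, Q→QQQ, Q→QQQ, Q→QQQ, Q→QQQ, which concatenates to QQQ QQQ QQQ QQQ QQQ QQQ QQQ QQQ QQQ.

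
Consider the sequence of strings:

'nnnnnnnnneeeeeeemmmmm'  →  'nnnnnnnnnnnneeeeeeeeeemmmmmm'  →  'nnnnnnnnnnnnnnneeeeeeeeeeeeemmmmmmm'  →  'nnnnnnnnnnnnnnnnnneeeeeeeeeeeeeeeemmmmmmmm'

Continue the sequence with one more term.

Term n consists of 3n n's, followed by 3n-2 e's, followed by n+2 m's, where the shown terms are n = 3, 4, 5, 6.
At n = 7 the blocks have lengths 21, 19, 9.

nnnnnnnnnnnnnnnnnnnnneeeeeeeeeeeeeeeeeeemmmmmmmmm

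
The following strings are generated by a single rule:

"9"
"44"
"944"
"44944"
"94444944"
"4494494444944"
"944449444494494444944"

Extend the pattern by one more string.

Each term (from the third on) is the two preceding terms concatenated in order: term 3 = 9·44 = 944.
The next term joins 4494494444944 and 944449444494494444944.

4494494444944944449444494494444944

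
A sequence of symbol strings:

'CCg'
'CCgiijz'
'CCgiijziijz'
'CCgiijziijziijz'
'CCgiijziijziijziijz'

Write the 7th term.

Every step adds iijz to the end: s(k+1) = s(k)·iijz.
From CCgiijziijziijziijz, 2 further steps: CCgiijziijziijziijz → CCgiijziijziijziijziijz → (answer).

CCgiijziijziijziijziijziijz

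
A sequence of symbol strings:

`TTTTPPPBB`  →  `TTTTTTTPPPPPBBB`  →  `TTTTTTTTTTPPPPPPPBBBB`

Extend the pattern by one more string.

TTTTTTTTTTTTTPPPPPPPPPBBBBB

The n-th term is 3n+1 T's then 2n+1 P's then n+1 B's (n = 1, 2, …).
Setting n = 4 gives 13, 9, 5 characters in each block.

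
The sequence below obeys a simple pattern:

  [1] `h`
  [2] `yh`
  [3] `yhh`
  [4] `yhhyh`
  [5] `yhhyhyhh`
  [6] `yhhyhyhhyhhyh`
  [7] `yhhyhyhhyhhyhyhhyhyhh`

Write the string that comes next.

yhhyhyhhyhhyhyhhyhyhhyhhyhyhhyhhyh

Each term (from the third on) is the previous term followed by the one before it: term 3 = yh·h = yhh.
The next term joins yhhyhyhhyhhyhyhhyhyhh and yhhyhyhhyhhyh.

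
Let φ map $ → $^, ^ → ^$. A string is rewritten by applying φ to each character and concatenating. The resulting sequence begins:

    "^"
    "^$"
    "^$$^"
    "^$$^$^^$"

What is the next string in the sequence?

Apply φ to ^$$^$^^$ symbol by symbol: ^→^$, $→$^, $→$^, ^→^$, $→$^, ^→^$, ^→^$, $→$^; joined: ^$ $^ $^ ^$ $^ ^$ ^$ $^.

^$$^$^^$$^^$^$$^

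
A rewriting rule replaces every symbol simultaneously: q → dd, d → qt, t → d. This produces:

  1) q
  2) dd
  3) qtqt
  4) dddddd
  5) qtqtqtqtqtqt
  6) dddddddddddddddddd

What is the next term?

φ(dddddddddddddddddd) expands symbol-by-symbol to qt qt qt qt qt qt qt qt qt qt qt qt qt qt qt qt qt qt; joining the 18 pieces gives the next term.

qtqtqtqtqtqtqtqtqtqtqtqtqtqtqtqtqtqt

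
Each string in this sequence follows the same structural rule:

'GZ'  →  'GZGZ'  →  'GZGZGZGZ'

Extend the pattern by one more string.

GZGZGZGZGZGZGZGZ

Every step duplicates the string.
So the next term is two copies of GZGZGZGZ.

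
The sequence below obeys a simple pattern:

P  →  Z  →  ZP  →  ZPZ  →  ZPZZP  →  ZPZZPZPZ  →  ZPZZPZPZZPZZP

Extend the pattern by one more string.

ZPZZPZPZZPZZPZPZZPZPZ

Each term (from the third on) is the previous term followed by the one before it: term 3 = Z·P = ZP.
Continuing: ZPZZPZPZZPZZP · ZPZZPZPZ gives term 8.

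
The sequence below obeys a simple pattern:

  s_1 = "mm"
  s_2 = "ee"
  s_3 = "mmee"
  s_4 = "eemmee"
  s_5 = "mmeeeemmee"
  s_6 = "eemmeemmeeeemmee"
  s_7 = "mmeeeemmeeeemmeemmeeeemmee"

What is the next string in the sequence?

eemmeemmeeeemmeemmeeeemmeeeemmeemmeeeemmee

From term 3 onward, concatenate the second-to-last term with the last: mm·ee = mmee, ee·mmee = eemmee, …
So term 8 is eemmeemmeeeemmee·mmeeeemmeeeemmeemmeeeemmee.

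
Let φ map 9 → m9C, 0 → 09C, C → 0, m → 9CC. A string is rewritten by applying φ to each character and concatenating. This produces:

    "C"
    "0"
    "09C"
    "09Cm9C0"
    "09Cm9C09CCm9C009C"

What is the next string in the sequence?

09Cm9C09CCm9C009Cm9C009CCm9C009C09Cm9C0

Replace each of the 17 characters of 09Cm9C09CCm9C009C in place — 09C m9C 0 9CC m9C 0 09C m9C 0 0 9CC m9C 0 09C 09C m9C 0 — and concatenate.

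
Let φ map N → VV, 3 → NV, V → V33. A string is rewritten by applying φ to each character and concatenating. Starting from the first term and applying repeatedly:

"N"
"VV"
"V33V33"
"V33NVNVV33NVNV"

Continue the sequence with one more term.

V33NVNVVVV33VVV33V33NVNVVVV33VVV33

Replace each of the 14 characters of V33NVNVV33NVNV in place — V33 NV NV VV V33 VV V33 V33 NV NV VV V33 VV V33 — and concatenate.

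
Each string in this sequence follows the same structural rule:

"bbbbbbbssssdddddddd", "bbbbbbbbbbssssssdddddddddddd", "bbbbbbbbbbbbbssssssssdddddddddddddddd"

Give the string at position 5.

Reading off run lengths: b runs 7, 10, 13; s runs 4, 6, 8; d runs 8, 12, 16 — each is linear in n, where the shown terms are n = 2, 3, 4.
At n = 6 the blocks have lengths 19, 12, 24.

bbbbbbbbbbbbbbbbbbbssssssssssssdddddddddddddddddddddddd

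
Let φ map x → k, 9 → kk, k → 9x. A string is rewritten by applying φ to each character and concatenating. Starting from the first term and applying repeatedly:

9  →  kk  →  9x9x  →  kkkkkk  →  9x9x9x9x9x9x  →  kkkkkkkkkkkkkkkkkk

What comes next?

Replace each of the 18 characters of kkkkkkkkkkkkkkkkkk in place — 9x 9x 9x 9x 9x 9x 9x 9x 9x 9x 9x 9x 9x 9x 9x 9x 9x 9x — and concatenate.

9x9x9x9x9x9x9x9x9x9x9x9x9x9x9x9x9x9x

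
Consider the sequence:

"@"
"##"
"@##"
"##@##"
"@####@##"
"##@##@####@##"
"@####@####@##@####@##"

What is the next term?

##@##@####@##@####@####@##@####@##

Each term (from the third on) is the two preceding terms concatenated in order: term 3 = @·## = @##.
So term 8 is ##@##@####@##·@####@####@##@####@##.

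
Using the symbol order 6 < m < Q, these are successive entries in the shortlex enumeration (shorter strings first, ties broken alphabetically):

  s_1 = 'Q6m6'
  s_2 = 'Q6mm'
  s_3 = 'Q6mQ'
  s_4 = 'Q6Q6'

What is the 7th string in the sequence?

Qm66

Stepping forward 3 times from Q6Q6: Q6Q6 → Q6Qm → Q6QQ, then the target.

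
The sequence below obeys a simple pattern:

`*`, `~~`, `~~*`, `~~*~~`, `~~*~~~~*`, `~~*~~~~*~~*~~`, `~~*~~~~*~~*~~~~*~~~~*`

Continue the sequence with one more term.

From term 3 onward, concatenate the last term with the second-to-last: ~~·* = ~~*, ~~*·~~ = ~~*~~, …
Continuing: ~~*~~~~*~~*~~~~*~~~~* · ~~*~~~~*~~*~~ gives term 8.

~~*~~~~*~~*~~~~*~~~~*~~*~~~~*~~*~~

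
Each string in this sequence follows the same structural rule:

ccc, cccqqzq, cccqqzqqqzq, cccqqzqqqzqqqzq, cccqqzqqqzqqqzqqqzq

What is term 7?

The strings grow by a fixed suffix qqzq each time.
From cccqqzqqqzqqqzqqqzq, 2 further steps: cccqqzqqqzqqqzqqqzq → cccqqzqqqzqqqzqqqzqqqzq → (answer).

cccqqzqqqzqqqzqqqzqqqzqqqzq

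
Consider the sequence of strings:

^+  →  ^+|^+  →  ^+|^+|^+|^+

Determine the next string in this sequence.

Each string is two copies of the previous one joined by '|'.
One more doubling of ^+|^+|^+|^+ gives the answer.

^+|^+|^+|^+|^+|^+|^+|^+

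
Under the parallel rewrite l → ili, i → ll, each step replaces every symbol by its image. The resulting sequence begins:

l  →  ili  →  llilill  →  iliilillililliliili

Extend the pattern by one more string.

Rewriting the 19 symbols of iliilillililliliili one by one yields ll ili ll ll ili ll ili ili ll ili ll ili ili ll ili ll ll ili ll; concatenated:

llilillllililliliilillililliliilillilillllilill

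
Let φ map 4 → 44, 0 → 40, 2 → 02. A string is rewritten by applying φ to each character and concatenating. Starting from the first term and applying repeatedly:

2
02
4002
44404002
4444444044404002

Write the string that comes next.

Applying the rule to each of the 16 symbols of 4444444044404002 gives the pieces 44 44 44 44 44 44 44 40 44 44 44 40 44 40 40 02, which concatenate to the answer.

44444444444444404444444044404002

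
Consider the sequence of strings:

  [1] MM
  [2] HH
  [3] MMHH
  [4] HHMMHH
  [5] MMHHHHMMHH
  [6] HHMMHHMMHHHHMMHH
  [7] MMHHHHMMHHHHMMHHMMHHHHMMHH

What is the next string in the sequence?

Each term (from the third on) is the two preceding terms concatenated in order: term 3 = MM·HH = MMHH.
So term 8 is HHMMHHMMHHHHMMHH·MMHHHHMMHHHHMMHHMMHHHHMMHH.

HHMMHHMMHHHHMMHHMMHHHHMMHHHHMMHHMMHHHHMMHH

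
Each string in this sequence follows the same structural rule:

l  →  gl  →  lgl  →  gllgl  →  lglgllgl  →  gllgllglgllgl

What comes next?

lglgllglgllgllglgllgl

Each term (from the third on) is the two preceding terms concatenated in order: term 3 = l·gl = lgl.
So term 7 is lglgllgl·gllgllglgllgl.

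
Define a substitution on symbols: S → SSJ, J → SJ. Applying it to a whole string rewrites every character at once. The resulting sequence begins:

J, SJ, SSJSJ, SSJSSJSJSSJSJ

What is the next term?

Replace each of the 13 characters of SSJSSJSJSSJSJ in place — SSJ SSJ SJ SSJ SSJ SJ SSJ SJ SSJ SSJ SJ SSJ SJ — and concatenate.

SSJSSJSJSSJSSJSJSSJSJSSJSSJSJSSJSJ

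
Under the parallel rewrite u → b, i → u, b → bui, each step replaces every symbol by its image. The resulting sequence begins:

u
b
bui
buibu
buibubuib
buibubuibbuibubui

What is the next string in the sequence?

Rewriting the 17 symbols of buibubuibbuibubui one by one yields bui b u bui b bui b u bui bui b u bui b bui b u; concatenated:

buibubuibbuibubuibuibubuibbuibu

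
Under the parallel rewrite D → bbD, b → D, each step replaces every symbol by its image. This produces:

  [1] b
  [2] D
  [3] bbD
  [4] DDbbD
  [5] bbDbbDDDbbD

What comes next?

Apply φ to bbDbbDDDbbD symbol by symbol: b→D, b→D, D→bbD, b→D, b→D, D→bbD, D→bbD, D→bbD, b→D, b→D, D→bbD; joined: D D bbD D D bbD bbD bbD D D bbD.

DDbbDDDbbDbbDbbDDDbbD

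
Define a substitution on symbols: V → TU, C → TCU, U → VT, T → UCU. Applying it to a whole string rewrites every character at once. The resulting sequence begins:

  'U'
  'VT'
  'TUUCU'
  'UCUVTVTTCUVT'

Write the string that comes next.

Expanding UCUVTVTTCUVT: U→VT, C→TCU, U→VT, V→TU, T→UCU, V→TU, T→UCU, T→UCU, C→TCU, U→VT, V→TU, T→UCU. Concatenated: VT TCU VT TU UCU TU UCU UCU TCU VT TU UCU.

VTTCUVTTUUCUTUUCUUCUTCUVTTUUCU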